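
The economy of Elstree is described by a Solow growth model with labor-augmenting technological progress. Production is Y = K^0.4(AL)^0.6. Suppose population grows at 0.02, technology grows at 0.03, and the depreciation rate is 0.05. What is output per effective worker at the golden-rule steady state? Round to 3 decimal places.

n + g + δ = 0.02 + 0.03 + 0.05 = 0.1.
Golden rule sets MPK = n+g+δ: 0.4·k^(0.4−1) = 0.1, so k_gold = (0.4/0.1)^(1/0.6) ≈ 10.0794.
Output: y_gold = k_gold^0.4 = 10.0794^0.4 ≈ 2.5198.

y_gold ≈ 2.520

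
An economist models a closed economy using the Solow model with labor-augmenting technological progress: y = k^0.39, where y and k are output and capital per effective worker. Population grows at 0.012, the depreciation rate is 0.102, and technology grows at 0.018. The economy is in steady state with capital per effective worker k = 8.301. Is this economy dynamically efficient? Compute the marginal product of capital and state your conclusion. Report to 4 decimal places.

Capital per effective worker breaks even when investment replaces (n + g + δ)·k; here n + g + δ = 0.132.
MPK = 0.39·k^(0.39−1) = 0.39·8.301^(-0.61) ≈ 0.1072.
MPK < 0.132, so the economy is dynamically inefficient (over-saving).

dynamically inefficient; MPK ≈ 0.1072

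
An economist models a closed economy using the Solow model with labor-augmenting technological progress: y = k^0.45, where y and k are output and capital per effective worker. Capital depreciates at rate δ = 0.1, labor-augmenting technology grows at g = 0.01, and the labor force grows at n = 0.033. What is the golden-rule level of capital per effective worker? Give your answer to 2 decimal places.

k_gold ≈ 8.04

The effective depreciation rate is n + g + δ = 0.033 + 0.01 + 0.1 = 0.143.
Golden rule sets MPK = n+g+δ: 0.45·k^(0.45−1) = 0.143, so k_gold = (0.45/0.143)^(1/0.55) ≈ 8.0395.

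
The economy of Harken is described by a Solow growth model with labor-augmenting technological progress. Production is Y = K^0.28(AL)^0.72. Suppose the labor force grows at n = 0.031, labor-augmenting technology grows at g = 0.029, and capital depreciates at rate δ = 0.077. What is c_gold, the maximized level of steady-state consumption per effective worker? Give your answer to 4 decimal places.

c_gold ≈ 0.9507

Capital per effective worker breaks even when investment replaces (n + g + δ)·k; here n + g + δ = 0.137.
Golden rule sets MPK = n+g+δ: 0.28·k^(0.28−1) = 0.137, so k_gold = (0.28/0.137)^(1/0.72) ≈ 2.6988.
y_gold = 2.6988^0.28 ≈ 1.3205.
c_gold = y_gold − (n+g+δ)·k_gold = 1.3205 − 0.137·2.6988 ≈ 0.9507.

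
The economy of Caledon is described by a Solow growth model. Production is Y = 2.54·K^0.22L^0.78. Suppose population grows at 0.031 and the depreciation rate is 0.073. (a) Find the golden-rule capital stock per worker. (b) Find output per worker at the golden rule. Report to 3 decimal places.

(a) k_gold ≈ 8.633; (b) y_gold ≈ 4.081

Capital per worker breaks even when investment replaces (n + δ)·k; here n + δ = 0.104.
Setting f'(k) = n+δ gives 0.22·2.54·k^(0.22−1) = 0.104, hence k_gold = (0.22·2.54/0.104)^(1/0.78) ≈ 8.6334.
y_gold = 2.54·8.6334^0.22 ≈ 4.0813.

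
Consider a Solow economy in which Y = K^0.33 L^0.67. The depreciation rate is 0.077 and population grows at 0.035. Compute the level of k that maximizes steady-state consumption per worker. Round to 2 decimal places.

Break-even investment rate: n + δ = 0.035 + 0.077 = 0.112.
Setting f'(k) = n+δ gives 0.33·k^(0.33−1) = 0.112, hence k_gold = (0.33/0.112)^(1/0.67) ≈ 5.0170.

k_gold ≈ 5.02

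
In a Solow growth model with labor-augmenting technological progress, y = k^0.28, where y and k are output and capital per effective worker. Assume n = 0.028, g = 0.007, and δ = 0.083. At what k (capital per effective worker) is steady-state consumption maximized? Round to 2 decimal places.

k_gold ≈ 3.32

The effective depreciation rate is n + g + δ = 0.028 + 0.007 + 0.083 = 0.118.
At the golden rule the marginal product of capital equals n+g+δ: 0.28·k^(0.28−1) = 0.118. Solving, k_gold = (0.28/0.118)^(1/0.72) ≈ 3.3206.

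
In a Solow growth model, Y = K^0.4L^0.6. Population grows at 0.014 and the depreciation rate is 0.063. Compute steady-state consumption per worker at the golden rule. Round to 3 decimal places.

The effective depreciation rate is n + δ = 0.014 + 0.063 = 0.077.
Maximizing c = f(k) − (n+δ)·k gives f'(k) = n+δ, i.e. 0.4·k^(0.4−1) = 0.077, so k_gold = (0.4/0.077)^(1/0.6) ≈ 15.5817.
y_gold = 15.5817^0.4 ≈ 2.9995.
c_gold = y_gold − (n+δ)·k_gold = 2.9995 − 0.077·15.5817 ≈ 1.7997.

c_gold ≈ 1.800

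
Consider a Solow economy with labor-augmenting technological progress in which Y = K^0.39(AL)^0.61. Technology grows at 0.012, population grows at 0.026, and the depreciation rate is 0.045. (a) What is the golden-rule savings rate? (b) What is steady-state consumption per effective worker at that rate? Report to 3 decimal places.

The effective depreciation rate is n + g + δ = 0.026 + 0.012 + 0.045 = 0.083.
For Cobb-Douglas, s_gold equals capital's share: s_gold = 0.39.
At the golden rule the marginal product of capital equals n+g+δ: 0.39·k^(0.39−1) = 0.083. Solving, k_gold = (0.39/0.083)^(1/0.61) ≈ 12.6362.
y_gold = 12.6362^0.39 ≈ 2.6892; c_gold = (1−0.39)·y_gold ≈ 1.6404.

(a) s_gold = 0.390; (b) c_gold ≈ 1.640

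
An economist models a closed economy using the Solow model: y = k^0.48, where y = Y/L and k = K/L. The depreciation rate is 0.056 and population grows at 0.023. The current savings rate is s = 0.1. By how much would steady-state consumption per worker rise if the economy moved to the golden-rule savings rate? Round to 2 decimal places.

Capital per worker breaks even when investment replaces (n + δ)·k; here n + δ = 0.079.
Current steady state (s = 0.1): k* = (0.1/0.079)^(1/0.52) ≈ 1.5735, y* = 1.5735^0.48 ≈ 1.2431, c* = (1−0.1)·1.2431 ≈ 1.1188.
Golden rule sets MPK = n+δ: 0.48·k^(0.48−1) = 0.079, so k_gold = (0.48/0.079)^(1/0.52) ≈ 32.1329.
y_gold = 32.1329^0.48 ≈ 5.2885, c_gold = y_gold − 0.079·k_gold ≈ 2.7500.
Gain: Δc = 2.7500 − 1.1188 ≈ 1.6313.

Δc ≈ 1.63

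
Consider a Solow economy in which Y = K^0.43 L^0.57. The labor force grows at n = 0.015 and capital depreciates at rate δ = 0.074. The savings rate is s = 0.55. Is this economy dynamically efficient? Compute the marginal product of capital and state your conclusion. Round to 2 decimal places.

The effective depreciation rate is n + δ = 0.015 + 0.074 = 0.089.
Steady-state k*: s·k^0.43 = 0.089·k gives k* = (0.55/0.089)^(1/0.57) ≈ 24.4158.
MPK = 0.43·24.4158^(-0.57) ≈ 0.0696.
MPK < n+δ = 0.089, so the economy is dynamically inefficient (over-saving).

dynamically inefficient; MPK ≈ 0.07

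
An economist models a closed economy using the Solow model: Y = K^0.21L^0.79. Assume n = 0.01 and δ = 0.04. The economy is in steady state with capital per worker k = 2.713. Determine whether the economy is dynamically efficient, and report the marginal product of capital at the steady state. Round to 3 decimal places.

The effective depreciation rate is n + δ = 0.01 + 0.04 = 0.05.
MPK = 0.21·k^(0.21−1) = 0.21·2.713^(-0.79) ≈ 0.0955.
MPK > 0.05, so the economy is dynamically efficient (under-saving).

dynamically efficient; MPK ≈ 0.095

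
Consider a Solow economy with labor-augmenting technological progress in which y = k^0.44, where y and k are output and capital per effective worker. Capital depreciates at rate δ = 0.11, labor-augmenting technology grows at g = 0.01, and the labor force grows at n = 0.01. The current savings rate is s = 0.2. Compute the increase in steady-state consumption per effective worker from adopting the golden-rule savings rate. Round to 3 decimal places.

Δc ≈ 0.337

n + g + δ = 0.01 + 0.01 + 0.11 = 0.13.
Current steady state (s = 0.2): k* = (0.2/0.13)^(1/0.56) ≈ 2.1582, y* = 2.1582^0.44 ≈ 1.4028, c* = (1−0.2)·1.4028 ≈ 1.1222.
Maximizing c = f(k) − (n+g+δ)·k gives f'(k) = n+g+δ, i.e. 0.44·k^(0.44−1) = 0.13, so k_gold = (0.44/0.13)^(1/0.56) ≈ 8.8217.
y_gold = 8.8217^0.44 ≈ 2.6064, c_gold = y_gold − 0.13·k_gold ≈ 1.4596.
Gain: Δc = 1.4596 − 1.1222 ≈ 0.3373.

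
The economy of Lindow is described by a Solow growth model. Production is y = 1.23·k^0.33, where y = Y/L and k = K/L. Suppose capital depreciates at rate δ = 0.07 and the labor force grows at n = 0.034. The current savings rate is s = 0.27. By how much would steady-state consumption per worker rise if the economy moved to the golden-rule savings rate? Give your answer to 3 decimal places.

The effective depreciation rate is n + δ = 0.034 + 0.07 = 0.104.
Current steady state (s = 0.27): k* = (0.27·1.23/0.104)^(1/0.67) ≈ 5.6571, y* = 1.23·5.6571^0.33 ≈ 2.1790, c* = (1−0.27)·2.1790 ≈ 1.5907.
Maximizing c = f(k) − (n+δ)·k gives f'(k) = n+δ, i.e. 0.33·1.23·k^(0.33−1) = 0.104, so k_gold = (0.33·1.23/0.104)^(1/0.67) ≈ 7.6325.
y_gold = 1.23·7.6325^0.33 ≈ 2.4054, c_gold = y_gold − 0.104·k_gold ≈ 1.6116.
Gain: Δc = 1.6116 − 1.5907 ≈ 0.0209.

Δc ≈ 0.021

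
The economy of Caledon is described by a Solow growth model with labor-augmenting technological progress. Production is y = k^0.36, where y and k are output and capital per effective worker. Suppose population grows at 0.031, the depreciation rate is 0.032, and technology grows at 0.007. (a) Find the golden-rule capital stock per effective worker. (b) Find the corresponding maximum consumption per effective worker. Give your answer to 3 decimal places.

The effective depreciation rate is n + g + δ = 0.031 + 0.007 + 0.032 = 0.07.
Golden rule sets MPK = n+g+δ: 0.36·k^(0.36−1) = 0.07, so k_gold = (0.36/0.07)^(1/0.64) ≈ 12.9198.
y_gold = 12.9198^0.36 ≈ 2.5122; c_gold = y_gold − 0.07·k_gold ≈ 1.6078.

(a) k_gold ≈ 12.920; (b) c_gold ≈ 1.608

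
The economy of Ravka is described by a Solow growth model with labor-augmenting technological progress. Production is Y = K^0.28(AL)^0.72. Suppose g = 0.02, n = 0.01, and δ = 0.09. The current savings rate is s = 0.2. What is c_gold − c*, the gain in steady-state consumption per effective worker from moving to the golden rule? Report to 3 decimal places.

Δc ≈ 0.025

n + g + δ = 0.01 + 0.02 + 0.09 = 0.12.
Current steady state (s = 0.2): k* = (0.2/0.12)^(1/0.72) ≈ 2.0329, y* = 2.0329^0.28 ≈ 1.2198, c* = (1−0.2)·1.2198 ≈ 0.9758.
Setting f'(k) = n+g+δ gives 0.28·k^(0.28−1) = 0.12, hence k_gold = (0.28/0.12)^(1/0.72) ≈ 3.2440.
y_gold = 3.2440^0.28 ≈ 1.3903, c_gold = y_gold − 0.12·k_gold ≈ 1.0010.
Gain: Δc = 1.0010 − 0.9758 ≈ 0.0252.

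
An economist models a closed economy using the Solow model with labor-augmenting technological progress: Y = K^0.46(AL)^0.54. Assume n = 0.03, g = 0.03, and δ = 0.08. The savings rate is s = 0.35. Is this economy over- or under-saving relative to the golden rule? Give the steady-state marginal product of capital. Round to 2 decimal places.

under-saving; MPK ≈ 0.18

Break-even investment rate: n + g + δ = 0.03 + 0.03 + 0.08 = 0.14.
Steady-state k*: s·k^0.46 = 0.14·k gives k* = (0.35/0.14)^(1/0.54) ≈ 5.4566.
MPK = 0.46·5.4566^(-0.54) ≈ 0.1840.
MPK > n+g+δ = 0.14, so the economy is dynamically efficient (under-saving).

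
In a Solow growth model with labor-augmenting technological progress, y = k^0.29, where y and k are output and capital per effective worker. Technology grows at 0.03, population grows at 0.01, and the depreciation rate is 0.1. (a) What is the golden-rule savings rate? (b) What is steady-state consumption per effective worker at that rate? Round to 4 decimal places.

(a) s_gold = 0.2900; (b) c_gold ≈ 0.9560

n + g + δ = 0.01 + 0.03 + 0.1 = 0.14.
For Cobb-Douglas, s_gold equals capital's share: s_gold = 0.29.
Setting f'(k) = n+g+δ gives 0.29·k^(0.29−1) = 0.14, hence k_gold = (0.29/0.14)^(1/0.71) ≈ 2.7890.
y_gold = 2.7890^0.29 ≈ 1.3464; c_gold = (1−0.29)·y_gold ≈ 0.9560.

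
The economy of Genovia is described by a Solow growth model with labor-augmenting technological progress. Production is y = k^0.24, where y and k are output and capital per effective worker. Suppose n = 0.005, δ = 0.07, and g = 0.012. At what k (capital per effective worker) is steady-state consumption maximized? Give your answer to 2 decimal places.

Break-even investment rate: n + g + δ = 0.005 + 0.012 + 0.07 = 0.087.
At the golden rule the marginal product of capital equals n+g+δ: 0.24·k^(0.24−1) = 0.087. Solving, k_gold = (0.24/0.087)^(1/0.76) ≈ 3.8007.

k_gold ≈ 3.80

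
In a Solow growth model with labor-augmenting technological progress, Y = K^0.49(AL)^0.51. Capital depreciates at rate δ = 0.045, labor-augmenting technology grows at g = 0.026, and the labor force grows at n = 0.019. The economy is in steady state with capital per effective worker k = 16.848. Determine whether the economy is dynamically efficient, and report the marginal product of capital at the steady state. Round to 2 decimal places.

Break-even investment rate: n + g + δ = 0.019 + 0.026 + 0.045 = 0.09.
MPK = 0.49·k^(0.49−1) = 0.49·16.848^(-0.51) ≈ 0.1161.
MPK > 0.09, so the economy is dynamically efficient (under-saving).

dynamically efficient; MPK ≈ 0.12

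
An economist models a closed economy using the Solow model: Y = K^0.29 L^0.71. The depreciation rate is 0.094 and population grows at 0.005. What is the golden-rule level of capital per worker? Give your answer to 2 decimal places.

Capital per worker breaks even when investment replaces (n + δ)·k; here n + δ = 0.099.
Setting f'(k) = n+δ gives 0.29·k^(0.29−1) = 0.099, hence k_gold = (0.29/0.099)^(1/0.71) ≈ 4.5437.

k_gold ≈ 4.54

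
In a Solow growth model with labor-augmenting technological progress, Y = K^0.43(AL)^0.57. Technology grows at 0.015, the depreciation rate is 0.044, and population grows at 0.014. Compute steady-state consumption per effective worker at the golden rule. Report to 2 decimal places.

c_gold ≈ 2.17

Break-even investment rate: n + g + δ = 0.014 + 0.015 + 0.044 = 0.073.
Golden rule sets MPK = n+g+δ: 0.43·k^(0.43−1) = 0.073, so k_gold = (0.43/0.073)^(1/0.57) ≈ 22.4457.
y_gold = 22.4457^0.43 ≈ 3.8105.
c_gold = y_gold − (n+g+δ)·k_gold = 3.8105 − 0.073·22.4457 ≈ 2.1720.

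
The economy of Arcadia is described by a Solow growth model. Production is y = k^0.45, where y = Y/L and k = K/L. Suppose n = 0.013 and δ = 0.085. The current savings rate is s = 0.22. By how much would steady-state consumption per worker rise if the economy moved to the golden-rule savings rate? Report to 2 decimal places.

Δc ≈ 0.40

Capital per worker breaks even when investment replaces (n + δ)·k; here n + δ = 0.098.
Current steady state (s = 0.22): k* = (0.22/0.098)^(1/0.55) ≈ 4.3505, y* = 4.3505^0.45 ≈ 1.9380, c* = (1−0.22)·1.9380 ≈ 1.5116.
Setting f'(k) = n+δ gives 0.45·k^(0.45−1) = 0.098, hence k_gold = (0.45/0.098)^(1/0.55) ≈ 15.9813.
y_gold = 15.9813^0.45 ≈ 3.4804, c_gold = y_gold − 0.098·k_gold ≈ 1.9142.
Gain: Δc = 1.9142 − 1.5116 ≈ 0.4026.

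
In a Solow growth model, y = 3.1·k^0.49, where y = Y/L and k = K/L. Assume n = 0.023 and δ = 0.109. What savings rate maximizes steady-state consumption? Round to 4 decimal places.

n + δ = 0.023 + 0.109 = 0.132.
At the golden rule MPK = n+δ, and in any Cobb-Douglas steady state s = (n+δ)·k/y = MPK·k/y = capital's share 0.49.

s_gold = 0.4900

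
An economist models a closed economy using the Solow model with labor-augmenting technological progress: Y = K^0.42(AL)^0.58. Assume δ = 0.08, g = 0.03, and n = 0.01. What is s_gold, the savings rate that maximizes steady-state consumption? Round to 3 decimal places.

n + g + δ = 0.01 + 0.03 + 0.08 = 0.12.
At the golden rule MPK = n+g+δ, and in any Cobb-Douglas steady state s = (n+g+δ)·k/y = MPK·k/y = capital's share 0.42.

s_gold = 0.420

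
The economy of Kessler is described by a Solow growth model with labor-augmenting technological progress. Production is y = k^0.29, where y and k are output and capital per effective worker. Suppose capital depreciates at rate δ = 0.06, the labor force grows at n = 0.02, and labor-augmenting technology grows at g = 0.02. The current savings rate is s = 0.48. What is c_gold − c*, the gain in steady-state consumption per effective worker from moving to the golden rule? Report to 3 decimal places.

The effective depreciation rate is n + g + δ = 0.02 + 0.02 + 0.06 = 0.1.
Current steady state (s = 0.48): k* = (0.48/0.1)^(1/0.71) ≈ 9.1095, y* = 9.1095^0.29 ≈ 1.8978, c* = (1−0.48)·1.8978 ≈ 0.9869.
At the golden rule the marginal product of capital equals n+g+δ: 0.29·k^(0.29−1) = 0.1. Solving, k_gold = (0.29/0.1)^(1/0.71) ≈ 4.4799.
y_gold = 4.4799^0.29 ≈ 1.5448, c_gold = y_gold − 0.1·k_gold ≈ 1.0968.
Gain: Δc = 1.0968 − 0.9869 ≈ 0.1099.

Δc ≈ 0.110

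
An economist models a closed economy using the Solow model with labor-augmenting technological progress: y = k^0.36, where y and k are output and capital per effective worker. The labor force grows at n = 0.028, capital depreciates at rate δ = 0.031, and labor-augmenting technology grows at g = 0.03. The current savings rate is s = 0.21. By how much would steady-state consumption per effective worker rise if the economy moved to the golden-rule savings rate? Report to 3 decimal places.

Δc ≈ 0.124

Capital per effective worker breaks even when investment replaces (n + g + δ)·k; here n + g + δ = 0.089.
Current steady state (s = 0.21): k* = (0.21/0.089)^(1/0.64) ≈ 3.8242, y* = 3.8242^0.36 ≈ 1.6208, c* = (1−0.21)·1.6208 ≈ 1.2804.
Golden rule sets MPK = n+g+δ: 0.36·k^(0.36−1) = 0.089, so k_gold = (0.36/0.089)^(1/0.64) ≈ 8.8777.
y_gold = 8.8777^0.36 ≈ 2.1948, c_gold = y_gold − 0.089·k_gold ≈ 1.4047.
Gain: Δc = 1.4047 − 1.2804 ≈ 0.1243.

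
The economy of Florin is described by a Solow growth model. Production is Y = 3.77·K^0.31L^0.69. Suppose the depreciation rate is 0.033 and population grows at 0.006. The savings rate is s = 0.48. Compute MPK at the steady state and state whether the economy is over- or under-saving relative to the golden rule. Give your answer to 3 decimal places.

over-saving; MPK ≈ 0.025

The effective depreciation rate is n + δ = 0.006 + 0.033 = 0.039.
Steady-state k*: s·A·k^0.31 = 0.039·k gives k* = (0.48·3.77/0.039)^(1/0.69) ≈ 260.1618.
MPK = 0.31·3.77·260.1618^(-0.69) ≈ 0.0252.
MPK < n+δ = 0.039, so the economy is dynamically inefficient (over-saving).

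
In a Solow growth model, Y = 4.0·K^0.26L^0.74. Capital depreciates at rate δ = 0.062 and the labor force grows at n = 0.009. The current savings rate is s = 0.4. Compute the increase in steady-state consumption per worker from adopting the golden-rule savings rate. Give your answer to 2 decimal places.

Capital per worker breaks even when investment replaces (n + δ)·k; here n + δ = 0.071.
Current steady state (s = 0.4): k* = (0.4·4.0/0.071)^(1/0.74) ≈ 67.3273, y* = 4.0·67.3273^0.26 ≈ 11.9506, c* = (1−0.4)·11.9506 ≈ 7.1704.
At the golden rule the marginal product of capital equals n+δ: 0.26·4.0·k^(0.26−1) = 0.071. Solving, k_gold = (0.26·4.0/0.071)^(1/0.74) ≈ 37.6159.
y_gold = 4.0·37.6159^0.26 ≈ 10.2720, c_gold = y_gold − 0.071·k_gold ≈ 7.6013.
Gain: Δc = 7.6013 − 7.1704 ≈ 0.4309.

Δc ≈ 0.43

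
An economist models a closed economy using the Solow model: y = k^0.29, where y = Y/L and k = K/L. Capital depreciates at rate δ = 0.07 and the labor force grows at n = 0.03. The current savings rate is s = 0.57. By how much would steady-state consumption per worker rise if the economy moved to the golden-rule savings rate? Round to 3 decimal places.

Capital per worker breaks even when investment replaces (n + δ)·k; here n + δ = 0.1.
Current steady state (s = 0.57): k* = (0.57/0.1)^(1/0.71) ≈ 11.6041, y* = 11.6041^0.29 ≈ 2.0358, c* = (1−0.57)·2.0358 ≈ 0.8754.
At the golden rule the marginal product of capital equals n+δ: 0.29·k^(0.29−1) = 0.1. Solving, k_gold = (0.29/0.1)^(1/0.71) ≈ 4.4799.
y_gold = 4.4799^0.29 ≈ 1.5448, c_gold = y_gold − 0.1·k_gold ≈ 1.0968.
Gain: Δc = 1.0968 − 0.8754 ≈ 0.2214.

Δc ≈ 0.221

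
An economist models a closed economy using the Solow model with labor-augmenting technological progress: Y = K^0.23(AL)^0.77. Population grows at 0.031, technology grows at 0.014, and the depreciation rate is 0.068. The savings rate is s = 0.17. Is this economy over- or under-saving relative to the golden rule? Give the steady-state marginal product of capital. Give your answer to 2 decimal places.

under-saving; MPK ≈ 0.15

n + g + δ = 0.031 + 0.014 + 0.068 = 0.113.
Steady-state k*: s·k^0.23 = 0.113·k gives k* = (0.17/0.113)^(1/0.77) ≈ 1.6996.
MPK = 0.23·1.6996^(-0.77) ≈ 0.1529.
MPK > n+g+δ = 0.113, so the economy is dynamically efficient (under-saving).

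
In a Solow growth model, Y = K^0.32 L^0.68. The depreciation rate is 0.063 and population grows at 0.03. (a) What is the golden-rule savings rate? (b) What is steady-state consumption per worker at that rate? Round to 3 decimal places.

(a) s_gold = 0.320; (b) c_gold ≈ 1.216

n + δ = 0.03 + 0.063 = 0.093.
For Cobb-Douglas, s_gold equals capital's share: s_gold = 0.32.
Maximizing c = f(k) − (n+δ)·k gives f'(k) = n+δ, i.e. 0.32·k^(0.32−1) = 0.093, so k_gold = (0.32/0.093)^(1/0.68) ≈ 6.1548.
y_gold = 6.1548^0.32 ≈ 1.7887; c_gold = (1−0.32)·y_gold ≈ 1.2163.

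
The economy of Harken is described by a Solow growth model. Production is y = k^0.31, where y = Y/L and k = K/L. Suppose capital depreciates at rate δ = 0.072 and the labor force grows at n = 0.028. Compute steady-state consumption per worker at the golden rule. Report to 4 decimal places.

Capital per worker breaks even when investment replaces (n + δ)·k; here n + δ = 0.1.
Maximizing c = f(k) − (n+δ)·k gives f'(k) = n+δ, i.e. 0.31·k^(0.31−1) = 0.1, so k_gold = (0.31/0.1)^(1/0.69) ≈ 5.1537.
y_gold = 5.1537^0.31 ≈ 1.6625.
c_gold = y_gold − (n+δ)·k_gold = 1.6625 − 0.1·5.1537 ≈ 1.1471.

c_gold ≈ 1.1471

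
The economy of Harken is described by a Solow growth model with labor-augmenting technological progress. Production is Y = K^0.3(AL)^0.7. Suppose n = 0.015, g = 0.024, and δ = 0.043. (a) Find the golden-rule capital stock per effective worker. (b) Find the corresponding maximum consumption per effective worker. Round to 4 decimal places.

(a) k_gold ≈ 6.3786; (b) c_gold ≈ 1.2204

Break-even investment rate: n + g + δ = 0.015 + 0.024 + 0.043 = 0.082.
At the golden rule the marginal product of capital equals n+g+δ: 0.3·k^(0.3−1) = 0.082. Solving, k_gold = (0.3/0.082)^(1/0.7) ≈ 6.3786.
y_gold = 6.3786^0.3 ≈ 1.7435; c_gold = y_gold − 0.082·k_gold ≈ 1.2204.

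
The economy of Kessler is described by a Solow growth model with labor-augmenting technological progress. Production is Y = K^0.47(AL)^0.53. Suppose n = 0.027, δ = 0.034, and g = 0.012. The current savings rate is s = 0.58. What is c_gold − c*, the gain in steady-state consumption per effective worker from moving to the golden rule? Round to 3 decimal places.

n + g + δ = 0.027 + 0.012 + 0.034 = 0.073.
Current steady state (s = 0.58): k* = (0.58/0.073)^(1/0.53) ≈ 49.9243, y* = 49.9243^0.47 ≈ 6.2836, c* = (1−0.58)·6.2836 ≈ 2.6391.
Maximizing c = f(k) − (n+g+δ)·k gives f'(k) = n+g+δ, i.e. 0.47·k^(0.47−1) = 0.073, so k_gold = (0.47/0.073)^(1/0.53) ≈ 33.5730.
y_gold = 33.5730^0.47 ≈ 5.2145, c_gold = y_gold − 0.073·k_gold ≈ 2.7637.
Gain: Δc = 2.7637 − 2.6391 ≈ 0.1246.

Δc ≈ 0.125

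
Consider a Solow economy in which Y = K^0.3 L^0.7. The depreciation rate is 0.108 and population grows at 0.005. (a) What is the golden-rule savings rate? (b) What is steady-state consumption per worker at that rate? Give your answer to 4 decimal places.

(a) s_gold = 0.3000; (b) c_gold ≈ 1.0637

The effective depreciation rate is n + δ = 0.005 + 0.108 = 0.113.
For Cobb-Douglas, s_gold equals capital's share: s_gold = 0.3.
Golden rule sets MPK = n+δ: 0.3·k^(0.3−1) = 0.113, so k_gold = (0.3/0.113)^(1/0.7) ≈ 4.0344.
y_gold = 4.0344^0.3 ≈ 1.5196; c_gold = (1−0.3)·y_gold ≈ 1.0637.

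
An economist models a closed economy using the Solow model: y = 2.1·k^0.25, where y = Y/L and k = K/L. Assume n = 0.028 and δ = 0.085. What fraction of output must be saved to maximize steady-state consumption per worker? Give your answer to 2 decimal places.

s_gold = 0.25

The effective depreciation rate is n + δ = 0.028 + 0.085 = 0.113.
At the golden rule MPK = n+δ, and in any Cobb-Douglas steady state s = (n+δ)·k/y = MPK·k/y = capital's share 0.25.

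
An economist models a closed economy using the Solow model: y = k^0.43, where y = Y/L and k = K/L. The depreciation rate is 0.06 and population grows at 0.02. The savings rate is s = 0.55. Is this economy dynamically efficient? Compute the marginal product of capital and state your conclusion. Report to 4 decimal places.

n + δ = 0.02 + 0.06 = 0.08.
Steady-state k*: s·k^0.43 = 0.08·k gives k* = (0.55/0.08)^(1/0.57) ≈ 29.4374.
MPK = 0.43·29.4374^(-0.57) ≈ 0.0625.
MPK < n+δ = 0.08, so the economy is dynamically inefficient (over-saving).

dynamically inefficient; MPK ≈ 0.0625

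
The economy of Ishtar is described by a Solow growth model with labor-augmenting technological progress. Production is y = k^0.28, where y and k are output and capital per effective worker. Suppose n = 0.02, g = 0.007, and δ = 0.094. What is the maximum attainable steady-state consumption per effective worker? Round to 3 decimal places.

Break-even investment rate: n + g + δ = 0.02 + 0.007 + 0.094 = 0.121.
Golden rule sets MPK = n+g+δ: 0.28·k^(0.28−1) = 0.121, so k_gold = (0.28/0.121)^(1/0.72) ≈ 3.2068.
y_gold = 3.2068^0.28 ≈ 1.3858.
c_gold = y_gold − (n+g+δ)·k_gold = 1.3858 − 0.121·3.2068 ≈ 0.9978.

c_gold ≈ 0.998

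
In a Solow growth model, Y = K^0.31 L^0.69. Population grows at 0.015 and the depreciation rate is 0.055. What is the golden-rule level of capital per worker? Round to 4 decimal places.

n + δ = 0.015 + 0.055 = 0.07.
Setting f'(k) = n+δ gives 0.31·k^(0.31−1) = 0.07, hence k_gold = (0.31/0.07)^(1/0.69) ≈ 8.6420.

k_gold ≈ 8.6420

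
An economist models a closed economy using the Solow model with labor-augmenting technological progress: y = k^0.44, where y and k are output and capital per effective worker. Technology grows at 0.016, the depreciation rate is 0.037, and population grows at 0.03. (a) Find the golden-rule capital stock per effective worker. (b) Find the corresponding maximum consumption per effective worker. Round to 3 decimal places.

Break-even investment rate: n + g + δ = 0.03 + 0.016 + 0.037 = 0.083.
Maximizing c = f(k) − (n+g+δ)·k gives f'(k) = n+g+δ, i.e. 0.44·k^(0.44−1) = 0.083, so k_gold = (0.44/0.083)^(1/0.56) ≈ 19.6574.
y_gold = 19.6574^0.44 ≈ 3.7081; c_gold = y_gold − 0.083·k_gold ≈ 2.0765.

(a) k_gold ≈ 19.657; (b) c_gold ≈ 2.077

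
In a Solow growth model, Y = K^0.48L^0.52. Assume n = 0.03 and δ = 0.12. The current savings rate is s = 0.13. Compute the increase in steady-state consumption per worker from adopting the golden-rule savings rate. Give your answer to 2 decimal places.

Break-even investment rate: n + δ = 0.03 + 0.12 = 0.15.
Current steady state (s = 0.13): k* = (0.13/0.15)^(1/0.52) ≈ 0.7594, y* = 0.7594^0.48 ≈ 0.8763, c* = (1−0.13)·0.8763 ≈ 0.7623.
At the golden rule the marginal product of capital equals n+δ: 0.48·k^(0.48−1) = 0.15. Solving, k_gold = (0.48/0.15)^(1/0.52) ≈ 9.3636.
y_gold = 9.3636^0.48 ≈ 2.9261, c_gold = y_gold − 0.15·k_gold ≈ 1.5216.
Gain: Δc = 1.5216 − 0.7623 ≈ 0.7592.

Δc ≈ 0.76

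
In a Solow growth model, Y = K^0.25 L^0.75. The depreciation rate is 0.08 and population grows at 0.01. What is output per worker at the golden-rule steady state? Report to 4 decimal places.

y_gold ≈ 1.4057

Break-even investment rate: n + δ = 0.01 + 0.08 = 0.09.
Setting f'(k) = n+δ gives 0.25·k^(0.25−1) = 0.09, hence k_gold = (0.25/0.09)^(1/0.75) ≈ 3.9048.
Output: y_gold = k_gold^0.25 = 3.9048^0.25 ≈ 1.4057.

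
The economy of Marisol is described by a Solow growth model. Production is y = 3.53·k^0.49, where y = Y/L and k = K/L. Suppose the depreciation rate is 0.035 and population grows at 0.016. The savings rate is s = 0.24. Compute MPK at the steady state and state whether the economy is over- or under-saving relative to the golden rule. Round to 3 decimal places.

under-saving; MPK ≈ 0.104

n + δ = 0.016 + 0.035 = 0.051.
Steady-state k*: s·A·k^0.49 = 0.051·k gives k* = (0.24·3.53/0.051)^(1/0.51) ≈ 247.1565.
MPK = 0.49·3.53·247.1565^(-0.51) ≈ 0.1041.
MPK > n+δ = 0.051, so the economy is dynamically efficient (under-saving).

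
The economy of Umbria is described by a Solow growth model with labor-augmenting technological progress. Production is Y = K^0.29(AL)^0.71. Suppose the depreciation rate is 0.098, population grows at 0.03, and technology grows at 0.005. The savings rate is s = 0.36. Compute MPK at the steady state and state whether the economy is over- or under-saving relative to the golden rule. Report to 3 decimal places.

n + g + δ = 0.03 + 0.005 + 0.098 = 0.133.
Steady-state k*: s·k^0.29 = 0.133·k gives k* = (0.36/0.133)^(1/0.71) ≈ 4.0652.
MPK = 0.29·4.0652^(-0.71) ≈ 0.1071.
MPK < n+g+δ = 0.133, so the economy is dynamically inefficient (over-saving).

over-saving; MPK ≈ 0.107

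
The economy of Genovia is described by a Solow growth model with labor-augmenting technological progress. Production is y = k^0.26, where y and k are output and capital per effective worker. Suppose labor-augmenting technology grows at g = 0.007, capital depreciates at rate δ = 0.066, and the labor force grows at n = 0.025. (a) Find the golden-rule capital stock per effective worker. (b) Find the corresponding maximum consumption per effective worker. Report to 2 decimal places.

Capital per effective worker breaks even when investment replaces (n + g + δ)·k; here n + g + δ = 0.098.
At the golden rule the marginal product of capital equals n+g+δ: 0.26·k^(0.26−1) = 0.098. Solving, k_gold = (0.26/0.098)^(1/0.74) ≈ 3.7379.
y_gold = 3.7379^0.26 ≈ 1.4089; c_gold = y_gold − 0.098·k_gold ≈ 1.0426.

(a) k_gold ≈ 3.74; (b) c_gold ≈ 1.04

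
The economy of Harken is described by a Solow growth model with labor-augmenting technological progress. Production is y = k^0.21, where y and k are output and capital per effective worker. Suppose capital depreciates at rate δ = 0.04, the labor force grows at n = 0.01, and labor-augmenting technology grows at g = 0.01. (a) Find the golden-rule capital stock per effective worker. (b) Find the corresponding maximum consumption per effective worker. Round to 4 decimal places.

Capital per effective worker breaks even when investment replaces (n + g + δ)·k; here n + g + δ = 0.06.
Maximizing c = f(k) − (n+g+δ)·k gives f'(k) = n+g+δ, i.e. 0.21·k^(0.21−1) = 0.06, so k_gold = (0.21/0.06)^(1/0.79) ≈ 4.8831.
y_gold = 4.8831^0.21 ≈ 1.3952; c_gold = y_gold − 0.06·k_gold ≈ 1.1022.

(a) k_gold ≈ 4.8831; (b) c_gold ≈ 1.1022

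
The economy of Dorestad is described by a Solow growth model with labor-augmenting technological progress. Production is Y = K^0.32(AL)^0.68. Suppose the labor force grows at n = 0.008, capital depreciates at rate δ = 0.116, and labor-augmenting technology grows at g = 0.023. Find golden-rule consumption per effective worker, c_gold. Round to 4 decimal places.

Break-even investment rate: n + g + δ = 0.008 + 0.023 + 0.116 = 0.147.
Golden rule sets MPK = n+g+δ: 0.32·k^(0.32−1) = 0.147, so k_gold = (0.32/0.147)^(1/0.68) ≈ 3.1392.
y_gold = 3.1392^0.32 ≈ 1.4420.
c_gold = y_gold − (n+g+δ)·k_gold = 1.4420 − 0.147·3.1392 ≈ 0.9806.

c_gold ≈ 0.9806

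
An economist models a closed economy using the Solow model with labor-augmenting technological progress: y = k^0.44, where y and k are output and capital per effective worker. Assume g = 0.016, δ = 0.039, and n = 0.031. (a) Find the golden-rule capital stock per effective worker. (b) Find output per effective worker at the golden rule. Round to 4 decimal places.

(a) k_gold ≈ 18.4497; (b) y_gold ≈ 3.6061

n + g + δ = 0.031 + 0.016 + 0.039 = 0.086.
Maximizing c = f(k) − (n+g+δ)·k gives f'(k) = n+g+δ, i.e. 0.44·k^(0.44−1) = 0.086, so k_gold = (0.44/0.086)^(1/0.56) ≈ 18.4497.
y_gold = 18.4497^0.44 ≈ 3.6061.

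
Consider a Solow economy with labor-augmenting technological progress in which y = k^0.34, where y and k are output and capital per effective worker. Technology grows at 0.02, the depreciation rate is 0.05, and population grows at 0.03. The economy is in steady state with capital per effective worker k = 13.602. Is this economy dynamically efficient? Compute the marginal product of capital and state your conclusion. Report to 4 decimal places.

dynamically inefficient; MPK ≈ 0.0607

n + g + δ = 0.03 + 0.02 + 0.05 = 0.1.
MPK = 0.34·k^(0.34−1) = 0.34·13.602^(-0.66) ≈ 0.0607.
MPK < 0.1, so the economy is dynamically inefficient (over-saving).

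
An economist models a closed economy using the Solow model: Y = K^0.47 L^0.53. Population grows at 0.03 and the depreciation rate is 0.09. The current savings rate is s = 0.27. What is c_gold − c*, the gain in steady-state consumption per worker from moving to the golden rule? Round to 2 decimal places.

Δc ≈ 0.28

Break-even investment rate: n + δ = 0.03 + 0.09 = 0.12.
Current steady state (s = 0.27): k* = (0.27/0.12)^(1/0.53) ≈ 4.6184, y* = 4.6184^0.47 ≈ 2.0526, c* = (1−0.27)·2.0526 ≈ 1.4984.
Setting f'(k) = n+δ gives 0.47·k^(0.47−1) = 0.12, hence k_gold = (0.47/0.12)^(1/0.53) ≈ 13.1435.
y_gold = 13.1435^0.47 ≈ 3.3558, c_gold = y_gold − 0.12·k_gold ≈ 1.7786.
Gain: Δc = 1.7786 − 1.4984 ≈ 0.2801.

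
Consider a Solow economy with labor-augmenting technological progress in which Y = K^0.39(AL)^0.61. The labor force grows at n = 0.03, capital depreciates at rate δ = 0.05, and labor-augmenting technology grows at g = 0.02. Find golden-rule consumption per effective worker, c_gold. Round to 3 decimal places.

c_gold ≈ 1.456

n + g + δ = 0.03 + 0.02 + 0.05 = 0.1.
Maximizing c = f(k) − (n+g+δ)·k gives f'(k) = n+g+δ, i.e. 0.39·k^(0.39−1) = 0.1, so k_gold = (0.39/0.1)^(1/0.61) ≈ 9.3102.
y_gold = 9.3102^0.39 ≈ 2.3872.
c_gold = y_gold − (n+g+δ)·k_gold = 2.3872 − 0.1·9.3102 ≈ 1.4562.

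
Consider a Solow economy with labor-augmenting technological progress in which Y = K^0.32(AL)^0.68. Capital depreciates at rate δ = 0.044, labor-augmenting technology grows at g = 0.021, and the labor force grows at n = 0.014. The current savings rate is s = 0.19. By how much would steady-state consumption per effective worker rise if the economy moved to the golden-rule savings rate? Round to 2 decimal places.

Δc ≈ 0.09

Capital per effective worker breaks even when investment replaces (n + g + δ)·k; here n + g + δ = 0.079.
Current steady state (s = 0.19): k* = (0.19/0.079)^(1/0.68) ≈ 3.6348, y* = 3.6348^0.32 ≈ 1.5113, c* = (1−0.19)·1.5113 ≈ 1.2242.
Golden rule sets MPK = n+g+δ: 0.32·k^(0.32−1) = 0.079, so k_gold = (0.32/0.079)^(1/0.68) ≈ 7.8238.
y_gold = 7.8238^0.32 ≈ 1.9315, c_gold = y_gold − 0.079·k_gold ≈ 1.3134.
Gain: Δc = 1.3134 − 1.2242 ≈ 0.0893.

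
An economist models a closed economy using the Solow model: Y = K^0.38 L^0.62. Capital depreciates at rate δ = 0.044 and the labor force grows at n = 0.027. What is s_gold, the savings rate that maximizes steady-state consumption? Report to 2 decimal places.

Break-even investment rate: n + δ = 0.027 + 0.044 = 0.071.
At the golden rule MPK = n+δ, and in any Cobb-Douglas steady state s = (n+δ)·k/y = MPK·k/y = capital's share 0.38.

s_gold = 0.38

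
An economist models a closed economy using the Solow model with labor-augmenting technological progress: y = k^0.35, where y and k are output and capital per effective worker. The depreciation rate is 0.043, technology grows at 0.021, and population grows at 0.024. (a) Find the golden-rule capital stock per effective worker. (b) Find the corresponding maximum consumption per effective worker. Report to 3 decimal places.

Break-even investment rate: n + g + δ = 0.024 + 0.021 + 0.043 = 0.088.
Setting f'(k) = n+g+δ gives 0.35·k^(0.35−1) = 0.088, hence k_gold = (0.35/0.088)^(1/0.65) ≈ 8.3645.
y_gold = 8.3645^0.35 ≈ 2.1031; c_gold = y_gold − 0.088·k_gold ≈ 1.3670.

(a) k_gold ≈ 8.364; (b) c_gold ≈ 1.367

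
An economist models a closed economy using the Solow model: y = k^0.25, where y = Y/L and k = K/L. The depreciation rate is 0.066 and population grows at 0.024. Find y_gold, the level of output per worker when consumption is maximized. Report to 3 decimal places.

n + δ = 0.024 + 0.066 = 0.09.
Golden rule sets MPK = n+δ: 0.25·k^(0.25−1) = 0.09, so k_gold = (0.25/0.09)^(1/0.75) ≈ 3.9048.
Output: y_gold = k_gold^0.25 = 3.9048^0.25 ≈ 1.4057.

y_gold ≈ 1.406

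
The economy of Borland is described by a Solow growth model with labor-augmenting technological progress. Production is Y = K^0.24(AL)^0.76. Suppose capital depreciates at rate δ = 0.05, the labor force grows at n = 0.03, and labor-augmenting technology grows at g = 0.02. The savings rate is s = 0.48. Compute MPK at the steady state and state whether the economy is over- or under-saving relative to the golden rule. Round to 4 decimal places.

Break-even investment rate: n + g + δ = 0.03 + 0.02 + 0.05 = 0.1.
Steady-state k*: s·k^0.24 = 0.1·k gives k* = (0.48/0.1)^(1/0.76) ≈ 7.8772.
MPK = 0.24·7.8772^(-0.76) ≈ 0.0500.
MPK < n+g+δ = 0.1, so the economy is dynamically inefficient (over-saving).

over-saving; MPK ≈ 0.0500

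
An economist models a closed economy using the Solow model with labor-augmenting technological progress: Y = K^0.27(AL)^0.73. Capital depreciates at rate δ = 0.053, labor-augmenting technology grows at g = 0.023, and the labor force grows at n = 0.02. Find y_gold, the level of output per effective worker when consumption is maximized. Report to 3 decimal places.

y_gold ≈ 1.466

Break-even investment rate: n + g + δ = 0.02 + 0.023 + 0.053 = 0.096.
Golden rule sets MPK = n+g+δ: 0.27·k^(0.27−1) = 0.096, so k_gold = (0.27/0.096)^(1/0.73) ≈ 4.1228.
Output: y_gold = k_gold^0.27 = 4.1228^0.27 ≈ 1.4659.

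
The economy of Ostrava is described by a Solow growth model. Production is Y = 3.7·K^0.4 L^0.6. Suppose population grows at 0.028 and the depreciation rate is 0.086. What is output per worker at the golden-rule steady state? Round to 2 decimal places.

y_gold ≈ 20.44

n + δ = 0.028 + 0.086 = 0.114.
At the golden rule the marginal product of capital equals n+δ: 0.4·3.7·k^(0.4−1) = 0.114. Solving, k_gold = (0.4·3.7/0.114)^(1/0.6) ≈ 71.7125.
Output: y_gold = 3.7·k_gold^0.4 = 3.7·71.7125^0.4 ≈ 20.4381.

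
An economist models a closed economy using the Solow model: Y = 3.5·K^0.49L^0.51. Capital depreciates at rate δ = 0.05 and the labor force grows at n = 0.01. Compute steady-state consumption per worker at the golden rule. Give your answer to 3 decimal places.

The effective depreciation rate is n + δ = 0.01 + 0.05 = 0.06.
Golden rule sets MPK = n+δ: 0.49·3.5·k^(0.49−1) = 0.06, so k_gold = (0.49·3.5/0.06)^(1/0.51) ≈ 716.3467.
y_gold = 3.5·716.3467^0.49 ≈ 87.7159.
c_gold = y_gold − (n+δ)·k_gold = 87.7159 − 0.06·716.3467 ≈ 44.7351.

c_gold ≈ 44.735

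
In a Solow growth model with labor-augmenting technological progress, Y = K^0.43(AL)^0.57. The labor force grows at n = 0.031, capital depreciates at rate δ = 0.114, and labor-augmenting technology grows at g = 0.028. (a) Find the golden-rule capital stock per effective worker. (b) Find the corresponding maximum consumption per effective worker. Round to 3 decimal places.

Break-even investment rate: n + g + δ = 0.031 + 0.028 + 0.114 = 0.173.
At the golden rule the marginal product of capital equals n+g+δ: 0.43·k^(0.43−1) = 0.173. Solving, k_gold = (0.43/0.173)^(1/0.57) ≈ 4.9400.
y_gold = 4.9400^0.43 ≈ 1.9875; c_gold = y_gold − 0.173·k_gold ≈ 1.1329.

(a) k_gold ≈ 4.940; (b) c_gold ≈ 1.133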